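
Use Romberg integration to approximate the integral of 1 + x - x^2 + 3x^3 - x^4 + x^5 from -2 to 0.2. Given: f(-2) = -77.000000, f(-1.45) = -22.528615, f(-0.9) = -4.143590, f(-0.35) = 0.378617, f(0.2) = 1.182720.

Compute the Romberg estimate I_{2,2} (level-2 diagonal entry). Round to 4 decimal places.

I_{0,0} (trapezoid, 1 panel, h=2.2000): -83.399008
I_{1,0} (trapezoid, 2 panels, h=1.1000): -46.257453
I_{2,0} (trapezoid, 4 panels, h=0.5500): -35.311225
I_{1,1} = -46.257453 + (-46.257453 − (-83.399008))/3 = -33.876935
I_{2,1} = -35.311225 + (-35.311225 − (-46.257453))/3 = -31.662482
I_{2,2} = -31.662482 + (-31.662482 − (-33.876935))/15 = -31.514852

-31.5149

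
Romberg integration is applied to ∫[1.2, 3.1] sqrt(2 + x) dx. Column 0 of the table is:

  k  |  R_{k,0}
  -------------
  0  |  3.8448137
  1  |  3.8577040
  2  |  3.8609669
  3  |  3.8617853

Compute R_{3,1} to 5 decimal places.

Richardson extrapolation on the trapezoidal column (denominator 4−1=3):
R_{3,1} = 3.8617853 + (3.8617853 − 3.8609669)/3 = 3.8620581

3.86206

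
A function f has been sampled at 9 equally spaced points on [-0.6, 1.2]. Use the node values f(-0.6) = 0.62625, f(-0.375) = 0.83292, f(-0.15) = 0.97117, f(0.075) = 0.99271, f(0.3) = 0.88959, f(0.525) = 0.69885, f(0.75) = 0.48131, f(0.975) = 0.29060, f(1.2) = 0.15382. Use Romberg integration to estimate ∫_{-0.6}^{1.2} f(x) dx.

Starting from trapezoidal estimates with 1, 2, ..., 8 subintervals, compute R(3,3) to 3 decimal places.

1.254

R(0,0) (trapezoid, 1 panel, h=1.8000): 0.70206
R(1,0) (trapezoid, 2 panels, h=0.9000): 1.15166
R(2,0) (trapezoid, 4 panels, h=0.4500): 1.22945
R(3,0) (trapezoid, 8 panels, h=0.2250): 1.24812
R(1,1) = 1.15166 + (1.15166 − 0.70206)/3 = 1.30153
R(2,1) = 1.22945 + (1.22945 − 1.15166)/3 = 1.25538
R(3,1) = 1.24812 + (1.24812 − 1.22945)/3 = 1.25434
R(2,2) = 1.25538 + (1.25538 − 1.30153)/15 = 1.25230
R(3,2) = 1.25434 + (1.25434 − 1.25538)/15 = 1.25427
R(3,3) = 1.25427 + (1.25427 − 1.25230)/63 = 1.25430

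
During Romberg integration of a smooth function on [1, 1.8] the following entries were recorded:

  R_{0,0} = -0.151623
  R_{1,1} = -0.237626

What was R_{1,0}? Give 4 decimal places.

-0.2161

From R_{1,1} = (4·R_{1,0} − R_{0,0})/3, solve for R_{1,0}:
4·R_{1,0} = 3·(-0.237626) + (-0.151623) = -0.864501
R_{1,0} = -0.216125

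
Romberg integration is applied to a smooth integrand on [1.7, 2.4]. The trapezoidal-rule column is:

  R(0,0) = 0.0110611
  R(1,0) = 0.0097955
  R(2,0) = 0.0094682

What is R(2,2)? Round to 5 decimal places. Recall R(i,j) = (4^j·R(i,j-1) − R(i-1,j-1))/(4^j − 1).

0.00936

Richardson extrapolation on the trapezoidal column (denominator 4−1=3):
R(1,1) = (4·0.0097955 − 0.0110611) / 3 = 0.0093736
R(2,1) = 0.0094682 + (0.0094682 − 0.0097955)/3 = 0.0093591
R(2,2) = (16·0.0093591 − 0.0093736) / 15 = 0.0093581
(Column j=1 coincides with Simpson's rule on the same nodes.)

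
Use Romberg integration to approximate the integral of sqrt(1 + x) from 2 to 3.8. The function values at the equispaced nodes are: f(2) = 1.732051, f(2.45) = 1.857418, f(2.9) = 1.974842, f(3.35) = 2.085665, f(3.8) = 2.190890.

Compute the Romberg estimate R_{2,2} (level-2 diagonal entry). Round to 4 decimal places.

R_{0,0} (trapezoid, 1 panel, h=1.8000): 3.530647
R_{1,0} (trapezoid, 2 panels, h=0.9000): 3.542681
R_{2,0} (trapezoid, 4 panels, h=0.4500): 3.545728
R_{1,1} = 3.542681 + (3.542681 − 3.530647)/3 = 3.546692
R_{2,1} = 3.545728 + (3.545728 − 3.542681)/3 = 3.546744
R_{2,2} = 3.546744 + (3.546744 − 3.546692)/15 = 3.546747

3.5467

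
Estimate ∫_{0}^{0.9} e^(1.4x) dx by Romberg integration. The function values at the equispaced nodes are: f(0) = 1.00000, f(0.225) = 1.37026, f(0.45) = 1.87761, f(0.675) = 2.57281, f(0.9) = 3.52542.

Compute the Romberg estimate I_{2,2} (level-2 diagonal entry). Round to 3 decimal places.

1.804

I_{0,0} (trapezoid, 1 panel, h=0.9000): 2.03644
I_{1,0} (trapezoid, 2 panels, h=0.4500): 1.86314
I_{2,0} (trapezoid, 4 panels, h=0.2250): 1.81876
I_{1,1} = 1.86314 + (1.86314 − 2.03644)/3 = 1.80537
I_{2,1} = 1.81876 + (1.81876 − 1.86314)/3 = 1.80397
I_{2,2} = 1.80397 + (1.80397 − 1.80537)/15 = 1.80388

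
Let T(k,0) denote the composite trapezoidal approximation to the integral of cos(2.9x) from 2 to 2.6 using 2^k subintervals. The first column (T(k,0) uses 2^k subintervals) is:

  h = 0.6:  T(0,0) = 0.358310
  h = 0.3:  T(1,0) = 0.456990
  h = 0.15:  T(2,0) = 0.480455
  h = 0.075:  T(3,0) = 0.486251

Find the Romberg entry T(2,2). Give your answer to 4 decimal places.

0.4882

Richardson extrapolation on the trapezoidal column (denominator 4−1=3):
T(1,1) = 0.456990 + (0.456990 − 0.358310)/3 = 0.489883
T(2,1) = 0.480455 + (0.480455 − 0.456990)/3 = 0.488277
T(2,2) = 0.488277 + (0.488277 − 0.489883)/15 = 0.488170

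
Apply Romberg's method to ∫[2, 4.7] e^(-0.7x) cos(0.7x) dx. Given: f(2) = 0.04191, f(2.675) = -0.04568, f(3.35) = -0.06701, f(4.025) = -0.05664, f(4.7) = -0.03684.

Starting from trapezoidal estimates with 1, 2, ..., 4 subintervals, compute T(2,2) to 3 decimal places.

T(0,0) (trapezoid, 1 panel, h=2.7000): 0.00684
T(1,0) (trapezoid, 2 panels, h=1.3500): -0.08704
T(2,0) (trapezoid, 4 panels, h=0.6750): -0.11259
T(1,1) = -0.08704 + (-0.08704 − 0.00684)/3 = -0.11833
T(2,1) = -0.11259 + (-0.11259 − (-0.08704))/3 = -0.12111
T(2,2) = -0.12111 + (-0.12111 − (-0.11833))/15 = -0.12130

-0.121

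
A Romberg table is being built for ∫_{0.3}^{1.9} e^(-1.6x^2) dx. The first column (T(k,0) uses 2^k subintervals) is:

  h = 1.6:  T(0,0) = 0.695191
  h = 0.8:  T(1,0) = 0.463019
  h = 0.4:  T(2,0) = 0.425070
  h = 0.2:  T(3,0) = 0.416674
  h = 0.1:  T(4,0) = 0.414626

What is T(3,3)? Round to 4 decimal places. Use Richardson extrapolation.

0.4140

T(1,1) = 0.463019 + (0.463019 − 0.695191)/3 = 0.385628
T(2,1) = (4·0.425070 − 0.463019) / 3 = 0.412420
T(3,1) = (4·0.416674 − 0.425070) / 3 = 0.413875
T(2,2) = 0.412420 + (0.412420 − 0.385628)/15 = 0.414206
T(3,2) = 0.413875 + (0.413875 − 0.412420)/15 = 0.413972
T(3,3) = (64·0.413972 − 0.414206) / 63 = 0.413968
(Column j=1 coincides with Simpson's rule on the same nodes.)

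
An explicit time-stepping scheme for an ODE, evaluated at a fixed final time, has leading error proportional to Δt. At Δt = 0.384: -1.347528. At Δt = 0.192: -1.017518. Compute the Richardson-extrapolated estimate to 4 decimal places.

-0.6875

Extrapolated value = (2·A(Δt/2) − A(Δt)) / (2 − 1)
= (2·(-1.017518) − (-1.347528)) / 1
= -0.687508 / 1 = -0.687508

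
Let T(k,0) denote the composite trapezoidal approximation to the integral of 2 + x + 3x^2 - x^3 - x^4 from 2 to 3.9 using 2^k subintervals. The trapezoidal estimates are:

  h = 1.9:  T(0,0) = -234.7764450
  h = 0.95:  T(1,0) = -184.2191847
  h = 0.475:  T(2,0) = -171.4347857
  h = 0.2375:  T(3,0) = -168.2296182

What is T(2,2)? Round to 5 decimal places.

-167.16042

T(1,1) = -184.2191847 + (-184.2191847 − (-234.7764450))/3 = -167.3667646
T(2,1) = -171.4347857 + (-171.4347857 − (-184.2191847))/3 = -167.1733194
T(2,2) = (16·(-167.1733194) − (-167.3667646)) / 15 = -167.1604231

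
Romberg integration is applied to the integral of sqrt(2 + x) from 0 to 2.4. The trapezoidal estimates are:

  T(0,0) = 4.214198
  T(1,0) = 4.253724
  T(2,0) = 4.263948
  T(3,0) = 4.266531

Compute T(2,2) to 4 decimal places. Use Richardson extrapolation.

Richardson extrapolation on the trapezoidal column (denominator 4−1=3):
T(1,1) = 4.253724 + (4.253724 − 4.214198)/3 = 4.266899
T(2,1) = 4.263948 + (4.263948 − 4.253724)/3 = 4.267356
T(2,2) = (16·4.267356 − 4.266899) / 15 = 4.267386
(Column j=1 coincides with Simpson's rule on the same nodes.)

4.2674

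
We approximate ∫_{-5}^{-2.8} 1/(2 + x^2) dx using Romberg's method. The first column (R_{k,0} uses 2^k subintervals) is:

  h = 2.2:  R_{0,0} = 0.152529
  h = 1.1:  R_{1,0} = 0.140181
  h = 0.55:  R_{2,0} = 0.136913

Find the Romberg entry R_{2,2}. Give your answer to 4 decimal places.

Richardson extrapolation on the trapezoidal column (denominator 4−1=3):
R_{1,1} = 0.140181 + (0.140181 − 0.152529)/3 = 0.136065
R_{2,1} = 0.136913 + (0.136913 − 0.140181)/3 = 0.135824
R_{2,2} = 0.135824 + (0.135824 − 0.136065)/15 = 0.135808

0.1358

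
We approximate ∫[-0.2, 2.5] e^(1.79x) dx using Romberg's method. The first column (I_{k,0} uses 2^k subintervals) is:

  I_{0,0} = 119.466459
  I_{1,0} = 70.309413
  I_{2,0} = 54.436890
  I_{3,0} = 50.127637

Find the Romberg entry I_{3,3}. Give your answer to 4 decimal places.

I_{1,1} = 70.309413 + (70.309413 − 119.466459)/3 = 53.923731
I_{2,1} = (4·54.436890 − 70.309413) / 3 = 49.146049
I_{3,1} = 50.127637 + (50.127637 − 54.436890)/3 = 48.691219
I_{2,2} = (16·49.146049 − 53.923731) / 15 = 48.827537
I_{3,2} = (16·48.691219 − 49.146049) / 15 = 48.660897
I_{3,3} = (64·48.660897 − 48.827537) / 63 = 48.658252

48.6583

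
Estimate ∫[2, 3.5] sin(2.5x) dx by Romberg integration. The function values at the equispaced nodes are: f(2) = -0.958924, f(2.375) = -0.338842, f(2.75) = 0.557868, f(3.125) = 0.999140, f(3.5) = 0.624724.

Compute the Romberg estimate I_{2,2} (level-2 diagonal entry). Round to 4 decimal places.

I_{0,0} (trapezoid, 1 panel, h=1.5000): -0.250650
I_{1,0} (trapezoid, 2 panels, h=0.7500): 0.293076
I_{2,0} (trapezoid, 4 panels, h=0.3750): 0.394150
I_{1,1} = 0.293076 + (0.293076 − (-0.250650))/3 = 0.474318
I_{2,1} = 0.394150 + (0.394150 − 0.293076)/3 = 0.427841
I_{2,2} = 0.427841 + (0.427841 − 0.474318)/15 = 0.424743

0.4247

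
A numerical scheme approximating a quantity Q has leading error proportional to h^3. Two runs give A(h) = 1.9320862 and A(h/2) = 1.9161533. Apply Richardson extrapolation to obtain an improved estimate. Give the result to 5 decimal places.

1.91388

The leading error scales as h^3; refining by a factor of 2 reduces it by 2^3 = 8.
Extrapolated value = (8·A(h/2) − A(h)) / (8 − 1)
= (8·1.9161533 − 1.9320862) / 7
= 13.3971402 / 7 = 1.9138772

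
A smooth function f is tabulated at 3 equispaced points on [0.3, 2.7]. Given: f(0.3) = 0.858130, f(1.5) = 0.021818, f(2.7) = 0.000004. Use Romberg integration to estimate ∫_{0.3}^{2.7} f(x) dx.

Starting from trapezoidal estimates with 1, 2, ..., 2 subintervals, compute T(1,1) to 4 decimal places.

T(0,0) (trapezoid, 1 panel, h=2.4000): 1.029761
T(1,0) (trapezoid, 2 panels, h=1.2000): 0.541062
T(1,1) = 0.541062 + (0.541062 − 1.029761)/3 = 0.378162

0.3782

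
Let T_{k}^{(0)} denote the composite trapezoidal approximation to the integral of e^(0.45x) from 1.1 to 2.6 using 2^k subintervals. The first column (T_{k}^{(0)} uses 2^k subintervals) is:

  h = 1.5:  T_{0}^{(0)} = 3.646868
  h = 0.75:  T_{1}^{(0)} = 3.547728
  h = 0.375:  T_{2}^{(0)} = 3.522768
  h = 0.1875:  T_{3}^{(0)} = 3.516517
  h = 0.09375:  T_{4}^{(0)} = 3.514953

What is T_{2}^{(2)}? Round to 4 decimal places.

3.5144

Richardson extrapolation on the trapezoidal column (denominator 4−1=3):
T_{1}^{(1)} = (4·3.547728 − 3.646868) / 3 = 3.514681
T_{2}^{(1)} = (4·3.522768 − 3.547728) / 3 = 3.514448
T_{2}^{(2)} = 3.514448 + (3.514448 − 3.514681)/15 = 3.514432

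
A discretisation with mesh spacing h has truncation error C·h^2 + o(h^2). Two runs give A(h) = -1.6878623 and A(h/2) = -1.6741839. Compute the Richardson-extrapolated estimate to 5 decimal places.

-1.66962

The leading error scales as h^2; refining by a factor of 2 reduces it by 2^2 = 4.
Extrapolated value = (4·A(h/2) − A(h)) / (4 − 1)
= (4·(-1.6741839) − (-1.6878623)) / 3
= -5.0088733 / 3 = -1.6696244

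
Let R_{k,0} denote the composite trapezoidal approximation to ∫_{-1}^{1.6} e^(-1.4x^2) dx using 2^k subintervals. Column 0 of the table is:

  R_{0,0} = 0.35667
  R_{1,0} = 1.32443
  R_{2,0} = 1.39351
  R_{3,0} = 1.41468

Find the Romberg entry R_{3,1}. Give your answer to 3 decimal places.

1.422

Richardson extrapolation on the trapezoidal column (denominator 4−1=3):
R_{3,1} = (4·1.41468 − 1.39351) / 3 = 1.42174
(Column j=1 coincides with Simpson's rule on the same nodes.)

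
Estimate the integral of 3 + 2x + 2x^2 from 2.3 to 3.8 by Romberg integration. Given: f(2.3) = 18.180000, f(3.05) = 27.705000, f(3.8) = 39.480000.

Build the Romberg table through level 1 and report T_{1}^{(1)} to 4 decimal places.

42.1200

T_{0}^{(0)} (trapezoid, 1 panel, h=1.5000): 43.245000
T_{1}^{(0)} (trapezoid, 2 panels, h=0.7500): 42.401250
T_{1}^{(1)} = 42.401250 + (42.401250 − 43.245000)/3 = 42.120000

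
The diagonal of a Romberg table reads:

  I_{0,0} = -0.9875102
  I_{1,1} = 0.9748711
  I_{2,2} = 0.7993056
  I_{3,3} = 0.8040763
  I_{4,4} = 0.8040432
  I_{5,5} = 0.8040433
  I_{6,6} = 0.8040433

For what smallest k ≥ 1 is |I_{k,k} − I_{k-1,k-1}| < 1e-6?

|I_{1,1} − I_{0,0}| = 1.9623813 ≥ 1e-6
|I_{2,2} − I_{1,1}| = 0.1755655 ≥ 1e-6
|I_{3,3} − I_{2,2}| = 0.0047707 ≥ 1e-6
|I_{4,4} − I_{3,3}| = 0.0000331 ≥ 1e-6
|I_{5,5} − I_{4,4}| = 0.0000001 < 1e-6

k = 5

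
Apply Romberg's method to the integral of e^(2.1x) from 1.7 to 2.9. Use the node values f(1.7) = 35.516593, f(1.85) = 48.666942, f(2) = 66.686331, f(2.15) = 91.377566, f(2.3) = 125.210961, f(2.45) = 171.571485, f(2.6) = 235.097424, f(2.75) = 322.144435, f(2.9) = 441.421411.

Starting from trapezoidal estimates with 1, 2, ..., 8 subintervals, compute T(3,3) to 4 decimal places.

193.2881

T(0,0) (trapezoid, 1 panel, h=1.2000): 286.162802
T(1,0) (trapezoid, 2 panels, h=0.6000): 218.207978
T(2,0) (trapezoid, 4 panels, h=0.3000): 199.639115
T(3,0) (trapezoid, 8 panels, h=0.1500): 194.883622
T(1,1) = 218.207978 + (218.207978 − 286.162802)/3 = 195.556370
T(2,1) = 199.639115 + (199.639115 − 218.207978)/3 = 193.449494
T(3,1) = 194.883622 + (194.883622 − 199.639115)/3 = 193.298458
T(2,2) = 193.449494 + (193.449494 − 195.556370)/15 = 193.309036
T(3,2) = 193.298458 + (193.298458 − 193.449494)/15 = 193.288389
T(3,3) = 193.288389 + (193.288389 − 193.309036)/63 = 193.288061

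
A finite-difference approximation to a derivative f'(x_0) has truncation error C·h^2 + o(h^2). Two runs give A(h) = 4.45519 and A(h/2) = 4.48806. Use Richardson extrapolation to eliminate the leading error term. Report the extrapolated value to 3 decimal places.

The leading error scales as h^2; refining by a factor of 2 reduces it by 2^2 = 4.
Extrapolated value = (4·A(h/2) − A(h)) / (4 − 1)
= (4·4.48806 − 4.45519) / 3
= 13.49705 / 3 = 4.49902

4.499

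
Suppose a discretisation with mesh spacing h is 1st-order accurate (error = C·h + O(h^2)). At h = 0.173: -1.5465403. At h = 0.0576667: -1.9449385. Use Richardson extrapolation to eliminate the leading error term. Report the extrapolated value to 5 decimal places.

-2.14414

Extrapolated value = (3·A(h/3) − A(h)) / (3 − 1)
= (3·(-1.9449385) − (-1.5465403)) / 2
= -4.2882752 / 2 = -2.1441376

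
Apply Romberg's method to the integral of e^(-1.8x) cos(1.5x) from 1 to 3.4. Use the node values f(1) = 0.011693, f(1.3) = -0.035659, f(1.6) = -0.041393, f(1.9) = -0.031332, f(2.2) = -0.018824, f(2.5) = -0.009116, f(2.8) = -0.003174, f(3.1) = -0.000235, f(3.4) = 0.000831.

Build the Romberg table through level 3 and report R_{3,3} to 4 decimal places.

R_{0,0} (trapezoid, 1 panel, h=2.4000): 0.015029
R_{1,0} (trapezoid, 2 panels, h=1.2000): -0.015074
R_{2,0} (trapezoid, 4 panels, h=0.6000): -0.034277
R_{3,0} (trapezoid, 8 panels, h=0.3000): -0.040041
R_{1,1} = -0.015074 + (-0.015074 − 0.015029)/3 = -0.025108
R_{2,1} = -0.034277 + (-0.034277 − (-0.015074))/3 = -0.040678
R_{3,1} = -0.040041 + (-0.040041 − (-0.034277))/3 = -0.041962
R_{2,2} = -0.040678 + (-0.040678 − (-0.025108))/15 = -0.041716
R_{3,2} = -0.041962 + (-0.041962 − (-0.040678))/15 = -0.042048
R_{3,3} = -0.042048 + (-0.042048 − (-0.041716))/63 = -0.042053

-0.0421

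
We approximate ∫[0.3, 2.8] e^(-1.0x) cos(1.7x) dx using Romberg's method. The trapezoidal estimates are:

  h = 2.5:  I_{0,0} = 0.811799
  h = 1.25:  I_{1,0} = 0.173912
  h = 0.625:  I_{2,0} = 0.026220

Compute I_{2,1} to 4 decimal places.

Richardson extrapolation on the trapezoidal column (denominator 4−1=3):
I_{2,1} = 0.026220 + (0.026220 − 0.173912)/3 = -0.023011

-0.0230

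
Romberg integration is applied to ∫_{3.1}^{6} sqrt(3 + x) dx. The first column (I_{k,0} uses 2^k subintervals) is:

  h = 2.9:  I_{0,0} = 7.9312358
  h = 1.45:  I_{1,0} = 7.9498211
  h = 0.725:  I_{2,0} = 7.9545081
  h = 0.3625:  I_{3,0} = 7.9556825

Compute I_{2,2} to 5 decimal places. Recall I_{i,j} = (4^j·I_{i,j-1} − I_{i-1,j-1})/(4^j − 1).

Richardson extrapolation on the trapezoidal column (denominator 4−1=3):
I_{1,1} = (4·7.9498211 − 7.9312358) / 3 = 7.9560162
I_{2,1} = (4·7.9545081 − 7.9498211) / 3 = 7.9560704
I_{2,2} = 7.9560704 + (7.9560704 − 7.9560162)/15 = 7.9560740

7.95607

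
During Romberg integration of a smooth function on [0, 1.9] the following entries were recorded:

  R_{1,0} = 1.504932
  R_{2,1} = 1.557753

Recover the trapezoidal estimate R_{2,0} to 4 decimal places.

1.5445

From R_{2,1} = (4·R_{2,0} − R_{1,0})/3, solve for R_{2,0}:
4·R_{2,0} = 3·1.557753 + 1.504932 = 6.178191
R_{2,0} = 1.544548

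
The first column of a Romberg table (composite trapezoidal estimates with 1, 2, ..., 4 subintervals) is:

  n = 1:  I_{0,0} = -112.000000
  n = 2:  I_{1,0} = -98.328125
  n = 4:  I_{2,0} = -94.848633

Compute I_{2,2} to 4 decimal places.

-93.6833

Richardson extrapolation on the trapezoidal column (denominator 4−1=3):
I_{1,1} = (4·(-98.328125) − (-112.000000)) / 3 = -93.770833
I_{2,1} = (4·(-94.848633) − (-98.328125)) / 3 = -93.688802
I_{2,2} = -93.688802 + (-93.688802 − (-93.770833))/15 = -93.683333
(Column j=1 coincides with Simpson's rule on the same nodes.)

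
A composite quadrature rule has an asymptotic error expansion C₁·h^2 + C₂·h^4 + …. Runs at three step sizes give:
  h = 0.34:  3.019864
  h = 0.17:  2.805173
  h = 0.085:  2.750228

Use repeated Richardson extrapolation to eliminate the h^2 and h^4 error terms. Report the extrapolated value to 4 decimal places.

2.7318

First eliminate the h^2 term (factor 2^2 = 4):
  B₁ = (4·2.805173 − 3.019864)/3 = 2.733609
  B₂ = (4·2.750228 − 2.805173)/3 = 2.731913
Then eliminate the h^4 term (factor 2^4 = 16):
  (16·2.731913 − 2.733609)/15 = 2.731800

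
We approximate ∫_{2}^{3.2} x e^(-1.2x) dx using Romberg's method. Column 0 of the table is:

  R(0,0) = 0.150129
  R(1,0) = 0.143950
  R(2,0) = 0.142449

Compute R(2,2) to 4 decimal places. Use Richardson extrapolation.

Richardson extrapolation on the trapezoidal column (denominator 4−1=3):
R(1,1) = (4·0.143950 − 0.150129) / 3 = 0.141890
R(2,1) = 0.142449 + (0.142449 − 0.143950)/3 = 0.141949
R(2,2) = (16·0.141949 − 0.141890) / 15 = 0.141953

0.1420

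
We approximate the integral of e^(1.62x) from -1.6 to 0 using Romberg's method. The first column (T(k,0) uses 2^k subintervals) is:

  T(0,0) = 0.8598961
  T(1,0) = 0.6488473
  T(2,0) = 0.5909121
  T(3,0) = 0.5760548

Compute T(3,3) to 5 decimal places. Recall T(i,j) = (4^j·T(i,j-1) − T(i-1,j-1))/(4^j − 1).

Richardson extrapolation on the trapezoidal column (denominator 4−1=3):
T(1,1) = 0.6488473 + (0.6488473 − 0.8598961)/3 = 0.5784977
T(2,1) = (4·0.5909121 − 0.6488473) / 3 = 0.5716004
T(3,1) = (4·0.5760548 − 0.5909121) / 3 = 0.5711024
T(2,2) = (16·0.5716004 − 0.5784977) / 15 = 0.5711406
T(3,2) = 0.5711024 + (0.5711024 − 0.5716004)/15 = 0.5710692
T(3,3) = (64·0.5710692 − 0.5711406) / 63 = 0.5710681

0.57107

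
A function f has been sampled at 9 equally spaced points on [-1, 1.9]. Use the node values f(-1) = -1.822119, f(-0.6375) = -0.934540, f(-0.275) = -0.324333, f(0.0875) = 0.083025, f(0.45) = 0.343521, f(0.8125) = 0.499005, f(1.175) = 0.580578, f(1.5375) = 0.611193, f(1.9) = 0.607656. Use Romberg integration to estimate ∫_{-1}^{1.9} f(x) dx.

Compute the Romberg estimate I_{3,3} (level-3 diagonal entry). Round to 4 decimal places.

0.1234

I_{0,0} (trapezoid, 1 panel, h=2.9000): -1.760971
I_{1,0} (trapezoid, 2 panels, h=1.4500): -0.382380
I_{2,0} (trapezoid, 4 panels, h=0.7250): -0.005412
I_{3,0} (trapezoid, 8 panels, h=0.3625): 0.091066
I_{1,1} = -0.382380 + (-0.382380 − (-1.760971))/3 = 0.077150
I_{2,1} = -0.005412 + (-0.005412 − (-0.382380))/3 = 0.120244
I_{3,1} = 0.091066 + (0.091066 − (-0.005412))/3 = 0.123225
I_{2,2} = 0.120244 + (0.120244 − 0.077150)/15 = 0.123117
I_{3,2} = 0.123225 + (0.123225 − 0.120244)/15 = 0.123424
I_{3,3} = 0.123424 + (0.123424 − 0.123117)/63 = 0.123429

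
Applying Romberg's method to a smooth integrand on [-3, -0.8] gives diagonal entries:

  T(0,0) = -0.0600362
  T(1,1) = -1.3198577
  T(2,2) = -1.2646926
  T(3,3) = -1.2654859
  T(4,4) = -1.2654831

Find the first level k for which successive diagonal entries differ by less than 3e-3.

k = 3

|T(1,1) − T(0,0)| = 1.2598215 ≥ 3e-3
|T(2,2) − T(1,1)| = 0.0551651 ≥ 3e-3
|T(3,3) − T(2,2)| = 0.0007933 < 3e-3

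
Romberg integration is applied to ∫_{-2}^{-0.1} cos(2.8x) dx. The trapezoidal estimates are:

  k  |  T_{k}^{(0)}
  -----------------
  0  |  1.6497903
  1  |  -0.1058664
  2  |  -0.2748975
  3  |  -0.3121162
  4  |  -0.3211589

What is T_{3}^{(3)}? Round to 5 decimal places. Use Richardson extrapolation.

Richardson extrapolation on the trapezoidal column (denominator 4−1=3):
T_{1}^{(1)} = -0.1058664 + (-0.1058664 − 1.6497903)/3 = -0.6910853
T_{2}^{(1)} = (4·(-0.2748975) − (-0.1058664)) / 3 = -0.3312412
T_{3}^{(1)} = (4·(-0.3121162) − (-0.2748975)) / 3 = -0.3245224
T_{2}^{(2)} = -0.3312412 + (-0.3312412 − (-0.6910853))/15 = -0.3072516
T_{3}^{(2)} = -0.3245224 + (-0.3245224 − (-0.3312412))/15 = -0.3240745
T_{3}^{(3)} = -0.3240745 + (-0.3240745 − (-0.3072516))/63 = -0.3243415

-0.32434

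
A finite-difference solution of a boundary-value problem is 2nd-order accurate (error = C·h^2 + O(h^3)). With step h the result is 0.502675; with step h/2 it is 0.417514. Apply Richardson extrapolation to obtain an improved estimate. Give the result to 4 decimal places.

0.3891

The leading error scales as h^2; refining by a factor of 2 reduces it by 2^2 = 4.
Extrapolated value = (4·A(h/2) − A(h)) / (4 − 1)
= (4·0.417514 − 0.502675) / 3
= 1.167381 / 3 = 0.389127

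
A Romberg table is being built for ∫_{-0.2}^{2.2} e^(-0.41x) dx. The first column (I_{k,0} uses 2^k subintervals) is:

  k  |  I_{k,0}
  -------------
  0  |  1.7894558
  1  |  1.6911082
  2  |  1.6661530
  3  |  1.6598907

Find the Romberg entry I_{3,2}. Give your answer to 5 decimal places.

1.65780

Richardson extrapolation on the trapezoidal column (denominator 4−1=3):
I_{2,1} = (4·1.6661530 − 1.6911082) / 3 = 1.6578346
I_{3,1} = 1.6598907 + (1.6598907 − 1.6661530)/3 = 1.6578033
I_{3,2} = 1.6578033 + (1.6578033 − 1.6578346)/15 = 1.6578012
(Column j=1 coincides with Simpson's rule on the same nodes.)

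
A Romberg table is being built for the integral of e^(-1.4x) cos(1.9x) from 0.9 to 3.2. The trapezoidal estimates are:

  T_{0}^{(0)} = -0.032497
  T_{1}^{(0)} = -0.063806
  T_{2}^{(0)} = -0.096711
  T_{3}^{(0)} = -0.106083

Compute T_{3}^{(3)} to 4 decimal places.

-0.1093

T_{1}^{(1)} = -0.063806 + (-0.063806 − (-0.032497))/3 = -0.074242
T_{2}^{(1)} = -0.096711 + (-0.096711 − (-0.063806))/3 = -0.107679
T_{3}^{(1)} = -0.106083 + (-0.106083 − (-0.096711))/3 = -0.109207
T_{2}^{(2)} = -0.107679 + (-0.107679 − (-0.074242))/15 = -0.109908
T_{3}^{(2)} = -0.109207 + (-0.109207 − (-0.107679))/15 = -0.109309
T_{3}^{(3)} = (64·(-0.109309) − (-0.109908)) / 63 = -0.109299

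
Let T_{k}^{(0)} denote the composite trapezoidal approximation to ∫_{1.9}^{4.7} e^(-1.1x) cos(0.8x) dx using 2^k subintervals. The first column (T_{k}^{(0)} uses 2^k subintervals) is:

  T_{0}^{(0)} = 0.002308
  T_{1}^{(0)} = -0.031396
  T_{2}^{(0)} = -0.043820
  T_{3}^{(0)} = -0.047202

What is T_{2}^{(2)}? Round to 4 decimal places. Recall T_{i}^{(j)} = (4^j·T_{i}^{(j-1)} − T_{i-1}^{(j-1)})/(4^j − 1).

-0.0483

T_{1}^{(1)} = -0.031396 + (-0.031396 − 0.002308)/3 = -0.042631
T_{2}^{(1)} = (4·(-0.043820) − (-0.031396)) / 3 = -0.047961
T_{2}^{(2)} = (16·(-0.047961) − (-0.042631)) / 15 = -0.048316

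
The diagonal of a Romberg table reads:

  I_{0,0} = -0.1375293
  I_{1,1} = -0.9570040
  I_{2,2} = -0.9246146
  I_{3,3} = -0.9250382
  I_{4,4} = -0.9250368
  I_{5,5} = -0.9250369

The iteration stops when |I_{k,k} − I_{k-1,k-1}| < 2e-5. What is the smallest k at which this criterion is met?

|I_{1,1} − I_{0,0}| = 0.8194747 ≥ 2e-5
|I_{2,2} − I_{1,1}| = 0.0323894 ≥ 2e-5
|I_{3,3} − I_{2,2}| = 0.0004236 ≥ 2e-5
|I_{4,4} − I_{3,3}| = 0.0000014 < 2e-5

k = 4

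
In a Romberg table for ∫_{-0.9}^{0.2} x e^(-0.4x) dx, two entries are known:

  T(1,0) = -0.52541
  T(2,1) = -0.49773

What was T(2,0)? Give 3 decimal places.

From T(2,1) = (4·T(2,0) − T(1,0))/3, solve for T(2,0):
4·T(2,0) = 3·(-0.49773) + (-0.52541) = -2.01860
T(2,0) = -0.50465

-0.505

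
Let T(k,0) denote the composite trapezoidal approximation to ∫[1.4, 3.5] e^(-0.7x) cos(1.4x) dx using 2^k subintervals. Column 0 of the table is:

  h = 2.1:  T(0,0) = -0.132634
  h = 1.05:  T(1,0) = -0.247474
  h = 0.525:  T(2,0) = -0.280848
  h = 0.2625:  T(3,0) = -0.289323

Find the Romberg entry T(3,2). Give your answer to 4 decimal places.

T(2,1) = (4·(-0.280848) − (-0.247474)) / 3 = -0.291973
T(3,1) = (4·(-0.289323) − (-0.280848)) / 3 = -0.292148
T(3,2) = -0.292148 + (-0.292148 − (-0.291973))/15 = -0.292160
(Column j=1 coincides with Simpson's rule on the same nodes.)

-0.2922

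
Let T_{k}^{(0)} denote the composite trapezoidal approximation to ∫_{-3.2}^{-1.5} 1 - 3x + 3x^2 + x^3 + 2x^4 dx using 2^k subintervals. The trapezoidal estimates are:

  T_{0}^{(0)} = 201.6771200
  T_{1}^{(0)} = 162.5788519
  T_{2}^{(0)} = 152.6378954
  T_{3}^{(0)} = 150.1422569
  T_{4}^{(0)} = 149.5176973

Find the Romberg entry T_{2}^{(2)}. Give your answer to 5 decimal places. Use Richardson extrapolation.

T_{1}^{(1)} = 162.5788519 + (162.5788519 − 201.6771200)/3 = 149.5460959
T_{2}^{(1)} = 152.6378954 + (152.6378954 − 162.5788519)/3 = 149.3242432
T_{2}^{(2)} = 149.3242432 + (149.3242432 − 149.5460959)/15 = 149.3094530
(Column j=1 coincides with Simpson's rule on the same nodes.)

149.30945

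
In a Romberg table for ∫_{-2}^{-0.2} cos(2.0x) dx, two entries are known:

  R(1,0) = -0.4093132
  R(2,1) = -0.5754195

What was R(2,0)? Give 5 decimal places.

-0.53389

From R(2,1) = (4·R(2,0) − R(1,0))/3, solve for R(2,0):
4·R(2,0) = 3·(-0.5754195) + (-0.4093132) = -2.1355717
R(2,0) = -0.5338929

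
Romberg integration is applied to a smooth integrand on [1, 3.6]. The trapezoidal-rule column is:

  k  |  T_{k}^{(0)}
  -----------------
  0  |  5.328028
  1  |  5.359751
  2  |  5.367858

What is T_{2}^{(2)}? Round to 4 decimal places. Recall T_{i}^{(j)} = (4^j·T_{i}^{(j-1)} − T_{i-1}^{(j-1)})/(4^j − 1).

5.3706

Richardson extrapolation on the trapezoidal column (denominator 4−1=3):
T_{1}^{(1)} = (4·5.359751 − 5.328028) / 3 = 5.370325
T_{2}^{(1)} = 5.367858 + (5.367858 − 5.359751)/3 = 5.370560
T_{2}^{(2)} = 5.370560 + (5.370560 − 5.370325)/15 = 5.370576
(Column j=1 coincides with Simpson's rule on the same nodes.)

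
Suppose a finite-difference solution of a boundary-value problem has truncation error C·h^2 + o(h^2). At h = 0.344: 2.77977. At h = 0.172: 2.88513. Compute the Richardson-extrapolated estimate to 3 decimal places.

2.920

Extrapolated value = (4·A(h/2) − A(h)) / (4 − 1)
= (4·2.88513 − 2.77977) / 3
= 8.76075 / 3 = 2.92025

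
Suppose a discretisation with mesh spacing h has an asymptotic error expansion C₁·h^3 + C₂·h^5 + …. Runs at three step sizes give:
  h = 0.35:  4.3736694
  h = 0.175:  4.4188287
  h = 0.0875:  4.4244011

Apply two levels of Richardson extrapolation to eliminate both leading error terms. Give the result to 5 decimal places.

4.42519

First eliminate the h^3 term (factor 2^3 = 8):
  B₁ = (8·4.4188287 − 4.3736694)/7 = 4.4252800
  B₂ = (8·4.4244011 − 4.4188287)/7 = 4.4251972
Then eliminate the h^5 term (factor 2^5 = 32):
  (32·4.4251972 − 4.4252800)/31 = 4.4251945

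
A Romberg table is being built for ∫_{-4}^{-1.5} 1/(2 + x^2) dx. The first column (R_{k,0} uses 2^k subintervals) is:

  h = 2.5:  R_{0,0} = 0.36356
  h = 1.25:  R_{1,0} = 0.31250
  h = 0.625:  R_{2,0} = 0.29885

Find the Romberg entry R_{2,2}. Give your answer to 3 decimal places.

0.294

Richardson extrapolation on the trapezoidal column (denominator 4−1=3):
R_{1,1} = 0.31250 + (0.31250 − 0.36356)/3 = 0.29548
R_{2,1} = 0.29885 + (0.29885 − 0.31250)/3 = 0.29430
R_{2,2} = (16·0.29430 − 0.29548) / 15 = 0.29422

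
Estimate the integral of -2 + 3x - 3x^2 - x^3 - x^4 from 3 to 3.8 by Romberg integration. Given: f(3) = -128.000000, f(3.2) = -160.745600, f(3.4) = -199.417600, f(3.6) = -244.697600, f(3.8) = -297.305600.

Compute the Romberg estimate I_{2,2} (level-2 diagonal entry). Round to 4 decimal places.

-163.0607

I_{0,0} (trapezoid, 1 panel, h=0.8000): -170.122240
I_{1,0} (trapezoid, 2 panels, h=0.4000): -164.828160
I_{2,0} (trapezoid, 4 panels, h=0.2000): -163.502720
I_{1,1} = -164.828160 + (-164.828160 − (-170.122240))/3 = -163.063467
I_{2,1} = -163.502720 + (-163.502720 − (-164.828160))/3 = -163.060907
I_{2,2} = -163.060907 + (-163.060907 − (-163.063467))/15 = -163.060736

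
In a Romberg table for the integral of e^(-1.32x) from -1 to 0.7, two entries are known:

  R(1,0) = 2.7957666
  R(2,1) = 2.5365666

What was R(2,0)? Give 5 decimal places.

2.60137

From R(2,1) = (4·R(2,0) − R(1,0))/3, solve for R(2,0):
4·R(2,0) = 3·2.5365666 + 2.7957666 = 10.4054664
R(2,0) = 2.6013666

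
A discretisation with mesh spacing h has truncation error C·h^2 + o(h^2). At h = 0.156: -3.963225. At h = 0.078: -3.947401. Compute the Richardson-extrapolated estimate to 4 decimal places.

-3.9421

Extrapolated value = (4·A(h/2) − A(h)) / (4 − 1)
= (4·(-3.947401) − (-3.963225)) / 3
= -11.826379 / 3 = -3.942126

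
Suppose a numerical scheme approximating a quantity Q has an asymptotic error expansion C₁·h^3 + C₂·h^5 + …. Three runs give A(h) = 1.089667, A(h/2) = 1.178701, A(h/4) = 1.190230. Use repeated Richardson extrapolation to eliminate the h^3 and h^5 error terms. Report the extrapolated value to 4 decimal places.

1.1919

First eliminate the h^3 term (factor 2^3 = 8):
  B₁ = (8·1.178701 − 1.089667)/7 = 1.191420
  B₂ = (8·1.190230 − 1.178701)/7 = 1.191877
Then eliminate the h^5 term (factor 2^5 = 32):
  (32·1.191877 − 1.191420)/31 = 1.191892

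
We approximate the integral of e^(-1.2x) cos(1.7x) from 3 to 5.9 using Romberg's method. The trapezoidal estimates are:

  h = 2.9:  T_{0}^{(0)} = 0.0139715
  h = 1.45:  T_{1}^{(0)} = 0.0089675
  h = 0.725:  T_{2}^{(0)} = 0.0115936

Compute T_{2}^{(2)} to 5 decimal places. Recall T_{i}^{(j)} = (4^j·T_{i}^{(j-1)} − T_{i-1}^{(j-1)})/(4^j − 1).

0.01281

Richardson extrapolation on the trapezoidal column (denominator 4−1=3):
T_{1}^{(1)} = 0.0089675 + (0.0089675 − 0.0139715)/3 = 0.0072995
T_{2}^{(1)} = (4·0.0115936 − 0.0089675) / 3 = 0.0124690
T_{2}^{(2)} = (16·0.0124690 − 0.0072995) / 15 = 0.0128136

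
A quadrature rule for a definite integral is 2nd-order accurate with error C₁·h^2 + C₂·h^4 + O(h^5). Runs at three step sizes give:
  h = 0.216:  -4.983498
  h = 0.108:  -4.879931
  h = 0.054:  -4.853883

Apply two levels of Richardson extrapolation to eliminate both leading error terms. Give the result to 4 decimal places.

First eliminate the h^2 term (factor 2^2 = 4):
  B₁ = (4·(-4.879931) − (-4.983498))/3 = -4.845409
  B₂ = (4·(-4.853883) − (-4.879931))/3 = -4.845200
Then eliminate the h^4 term (factor 2^4 = 16):
  (16·(-4.845200) − (-4.845409))/15 = -4.845186

-4.8452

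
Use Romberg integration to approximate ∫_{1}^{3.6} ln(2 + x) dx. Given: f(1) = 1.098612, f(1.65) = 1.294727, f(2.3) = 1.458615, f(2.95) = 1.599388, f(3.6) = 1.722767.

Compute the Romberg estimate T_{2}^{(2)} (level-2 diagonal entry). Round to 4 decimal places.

3.7516

T_{0}^{(0)} (trapezoid, 1 panel, h=2.6000): 3.667793
T_{1}^{(0)} (trapezoid, 2 panels, h=1.3000): 3.730096
T_{2}^{(0)} (trapezoid, 4 panels, h=0.6500): 3.746223
T_{1}^{(1)} = 3.730096 + (3.730096 − 3.667793)/3 = 3.750864
T_{2}^{(1)} = 3.746223 + (3.746223 − 3.730096)/3 = 3.751599
T_{2}^{(2)} = 3.751599 + (3.751599 − 3.750864)/15 = 3.751648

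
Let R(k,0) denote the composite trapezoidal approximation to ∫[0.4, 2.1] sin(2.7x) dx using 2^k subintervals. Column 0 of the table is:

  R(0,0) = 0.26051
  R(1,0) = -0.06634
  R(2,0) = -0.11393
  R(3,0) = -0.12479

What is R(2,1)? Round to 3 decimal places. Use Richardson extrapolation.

-0.130

R(2,1) = (4·(-0.11393) − (-0.06634)) / 3 = -0.12979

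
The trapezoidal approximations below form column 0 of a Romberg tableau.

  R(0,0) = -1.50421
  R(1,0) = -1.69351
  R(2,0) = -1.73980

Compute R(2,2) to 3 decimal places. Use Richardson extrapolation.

-1.755

R(1,1) = -1.69351 + (-1.69351 − (-1.50421))/3 = -1.75661
R(2,1) = -1.73980 + (-1.73980 − (-1.69351))/3 = -1.75523
R(2,2) = -1.75523 + (-1.75523 − (-1.75661))/15 = -1.75514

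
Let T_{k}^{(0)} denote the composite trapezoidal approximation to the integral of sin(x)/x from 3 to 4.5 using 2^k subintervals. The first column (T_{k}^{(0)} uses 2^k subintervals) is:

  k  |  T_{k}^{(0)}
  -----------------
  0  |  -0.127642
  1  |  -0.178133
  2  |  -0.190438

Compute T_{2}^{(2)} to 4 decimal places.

Richardson extrapolation on the trapezoidal column (denominator 4−1=3):
T_{1}^{(1)} = (4·(-0.178133) − (-0.127642)) / 3 = -0.194963
T_{2}^{(1)} = -0.190438 + (-0.190438 − (-0.178133))/3 = -0.194540
T_{2}^{(2)} = (16·(-0.194540) − (-0.194963)) / 15 = -0.194512

-0.1945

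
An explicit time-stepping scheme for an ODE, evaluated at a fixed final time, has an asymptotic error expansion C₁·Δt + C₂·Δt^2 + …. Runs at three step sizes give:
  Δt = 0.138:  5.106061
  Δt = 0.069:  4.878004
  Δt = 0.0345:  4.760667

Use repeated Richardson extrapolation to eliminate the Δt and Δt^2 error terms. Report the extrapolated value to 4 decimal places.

4.6411

First eliminate the Δt term (factor 2^1 = 2):
  B₁ = (2·4.878004 − 5.106061)/1 = 4.649947
  B₂ = (2·4.760667 − 4.878004)/1 = 4.643330
Then eliminate the Δt^2 term (factor 2^2 = 4):
  (4·4.643330 − 4.649947)/3 = 4.641124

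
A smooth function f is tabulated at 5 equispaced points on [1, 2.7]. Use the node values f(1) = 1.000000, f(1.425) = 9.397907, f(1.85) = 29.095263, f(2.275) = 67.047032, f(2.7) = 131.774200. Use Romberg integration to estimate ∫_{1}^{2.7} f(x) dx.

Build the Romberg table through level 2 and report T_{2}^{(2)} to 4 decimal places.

70.3573

T_{0}^{(0)} (trapezoid, 1 panel, h=1.7000): 112.858070
T_{1}^{(0)} (trapezoid, 2 panels, h=0.8500): 81.160009
T_{2}^{(0)} (trapezoid, 4 panels, h=0.4250): 73.069103
T_{1}^{(1)} = 81.160009 + (81.160009 − 112.858070)/3 = 70.593989
T_{2}^{(1)} = 73.069103 + (73.069103 − 81.160009)/3 = 70.372134
T_{2}^{(2)} = 70.372134 + (70.372134 − 70.593989)/15 = 70.357344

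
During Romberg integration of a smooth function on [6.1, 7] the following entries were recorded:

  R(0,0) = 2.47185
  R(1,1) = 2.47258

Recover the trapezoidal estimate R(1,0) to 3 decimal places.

2.472

From R(1,1) = (4·R(1,0) − R(0,0))/3, solve for R(1,0):
4·R(1,0) = 3·2.47258 + 2.47185 = 9.88959
R(1,0) = 2.47240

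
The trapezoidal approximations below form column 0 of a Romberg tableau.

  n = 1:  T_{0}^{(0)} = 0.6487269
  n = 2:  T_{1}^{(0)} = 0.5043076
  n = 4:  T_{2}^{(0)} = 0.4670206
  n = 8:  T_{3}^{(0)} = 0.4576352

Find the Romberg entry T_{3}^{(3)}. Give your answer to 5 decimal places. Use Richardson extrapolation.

Richardson extrapolation on the trapezoidal column (denominator 4−1=3):
T_{1}^{(1)} = 0.5043076 + (0.5043076 − 0.6487269)/3 = 0.4561678
T_{2}^{(1)} = 0.4670206 + (0.4670206 − 0.5043076)/3 = 0.4545916
T_{3}^{(1)} = (4·0.4576352 − 0.4670206) / 3 = 0.4545067
T_{2}^{(2)} = 0.4545916 + (0.4545916 − 0.4561678)/15 = 0.4544865
T_{3}^{(2)} = (16·0.4545067 − 0.4545916) / 15 = 0.4545010
T_{3}^{(3)} = 0.4545010 + (0.4545010 − 0.4544865)/63 = 0.4545012

0.45450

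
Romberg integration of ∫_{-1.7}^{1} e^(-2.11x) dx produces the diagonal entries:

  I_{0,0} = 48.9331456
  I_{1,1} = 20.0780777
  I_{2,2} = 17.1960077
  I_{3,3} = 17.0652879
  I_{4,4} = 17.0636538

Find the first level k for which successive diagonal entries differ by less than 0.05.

k = 4

|I_{1,1} − I_{0,0}| = 28.8550679 ≥ 0.05
|I_{2,2} − I_{1,1}| = 2.8820700 ≥ 0.05
|I_{3,3} − I_{2,2}| = 0.1307198 ≥ 0.05
|I_{4,4} − I_{3,3}| = 0.0016341 < 0.05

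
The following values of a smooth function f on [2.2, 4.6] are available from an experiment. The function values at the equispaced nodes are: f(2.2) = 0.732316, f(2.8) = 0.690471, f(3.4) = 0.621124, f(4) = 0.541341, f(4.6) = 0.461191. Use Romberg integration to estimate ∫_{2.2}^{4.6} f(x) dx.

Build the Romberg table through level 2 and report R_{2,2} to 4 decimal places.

1.4727

R_{0,0} (trapezoid, 1 panel, h=2.4000): 1.432208
R_{1,0} (trapezoid, 2 panels, h=1.2000): 1.461453
R_{2,0} (trapezoid, 4 panels, h=0.6000): 1.469814
R_{1,1} = 1.461453 + (1.461453 − 1.432208)/3 = 1.471201
R_{2,1} = 1.469814 + (1.469814 − 1.461453)/3 = 1.472601
R_{2,2} = 1.472601 + (1.472601 − 1.471201)/15 = 1.472694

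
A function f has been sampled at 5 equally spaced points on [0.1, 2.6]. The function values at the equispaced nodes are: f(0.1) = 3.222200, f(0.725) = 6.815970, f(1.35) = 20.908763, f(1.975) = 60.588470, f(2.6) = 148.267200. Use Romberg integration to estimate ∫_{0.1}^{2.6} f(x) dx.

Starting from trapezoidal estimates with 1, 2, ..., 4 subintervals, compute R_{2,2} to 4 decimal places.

R_{0,0} (trapezoid, 1 panel, h=2.5000): 189.361750
R_{1,0} (trapezoid, 2 panels, h=1.2500): 120.816829
R_{2,0} (trapezoid, 4 panels, h=0.6250): 102.536189
R_{1,1} = 120.816829 + (120.816829 − 189.361750)/3 = 97.968522
R_{2,1} = 102.536189 + (102.536189 − 120.816829)/3 = 96.442642
R_{2,2} = 96.442642 + (96.442642 − 97.968522)/15 = 96.340917

96.3409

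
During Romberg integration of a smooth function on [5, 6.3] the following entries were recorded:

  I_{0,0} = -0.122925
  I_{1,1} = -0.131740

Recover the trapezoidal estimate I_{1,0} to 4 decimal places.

From I_{1,1} = (4·I_{1,0} − I_{0,0})/3, solve for I_{1,0}:
4·I_{1,0} = 3·(-0.131740) + (-0.122925) = -0.518145
I_{1,0} = -0.129536

-0.1295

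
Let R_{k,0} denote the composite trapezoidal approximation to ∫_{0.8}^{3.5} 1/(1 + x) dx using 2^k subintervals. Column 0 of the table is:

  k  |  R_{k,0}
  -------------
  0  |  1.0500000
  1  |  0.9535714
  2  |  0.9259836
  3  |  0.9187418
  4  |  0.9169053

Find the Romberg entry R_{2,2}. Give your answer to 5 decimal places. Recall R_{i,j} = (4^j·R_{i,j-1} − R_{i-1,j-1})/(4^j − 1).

0.91648

Richardson extrapolation on the trapezoidal column (denominator 4−1=3):
R_{1,1} = 0.9535714 + (0.9535714 − 1.0500000)/3 = 0.9214285
R_{2,1} = (4·0.9259836 − 0.9535714) / 3 = 0.9167877
R_{2,2} = 0.9167877 + (0.9167877 − 0.9214285)/15 = 0.9164783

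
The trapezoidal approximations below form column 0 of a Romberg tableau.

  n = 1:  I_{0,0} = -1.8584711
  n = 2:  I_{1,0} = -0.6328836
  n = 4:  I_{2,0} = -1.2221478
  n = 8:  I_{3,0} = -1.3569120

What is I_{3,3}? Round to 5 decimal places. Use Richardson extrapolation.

I_{1,1} = (4·(-0.6328836) − (-1.8584711)) / 3 = -0.2243544
I_{2,1} = -1.2221478 + (-1.2221478 − (-0.6328836))/3 = -1.4185692
I_{3,1} = (4·(-1.3569120) − (-1.2221478)) / 3 = -1.4018334
I_{2,2} = -1.4185692 + (-1.4185692 − (-0.2243544))/15 = -1.4981835
I_{3,2} = -1.4018334 + (-1.4018334 − (-1.4185692))/15 = -1.4007177
I_{3,3} = -1.4007177 + (-1.4007177 − (-1.4981835))/63 = -1.3991706

-1.39917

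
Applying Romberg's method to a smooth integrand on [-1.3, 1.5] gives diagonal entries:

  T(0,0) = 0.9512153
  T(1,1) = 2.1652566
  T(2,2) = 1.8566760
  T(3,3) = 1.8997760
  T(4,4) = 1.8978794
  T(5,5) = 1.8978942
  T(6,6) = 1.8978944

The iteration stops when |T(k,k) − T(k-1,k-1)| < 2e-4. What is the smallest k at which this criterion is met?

|T(1,1) − T(0,0)| = 1.2140413 ≥ 2e-4
|T(2,2) − T(1,1)| = 0.3085806 ≥ 2e-4
|T(3,3) − T(2,2)| = 0.0431000 ≥ 2e-4
|T(4,4) − T(3,3)| = 0.0018966 ≥ 2e-4
|T(5,5) − T(4,4)| = 0.0000148 < 2e-4

k = 5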